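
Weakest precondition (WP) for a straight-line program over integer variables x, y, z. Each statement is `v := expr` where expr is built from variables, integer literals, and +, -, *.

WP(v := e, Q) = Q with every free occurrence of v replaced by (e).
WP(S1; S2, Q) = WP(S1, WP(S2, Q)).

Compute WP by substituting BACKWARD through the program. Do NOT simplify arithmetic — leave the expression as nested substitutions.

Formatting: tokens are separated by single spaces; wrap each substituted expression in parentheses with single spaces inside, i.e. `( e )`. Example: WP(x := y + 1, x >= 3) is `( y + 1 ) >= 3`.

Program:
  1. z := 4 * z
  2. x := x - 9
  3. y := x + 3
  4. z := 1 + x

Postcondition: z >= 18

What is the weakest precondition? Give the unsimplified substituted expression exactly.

Answer: ( 1 + ( x - 9 ) ) >= 18

Derivation:
post: z >= 18
stmt 4: z := 1 + x  -- replace 1 occurrence(s) of z with (1 + x)
  => ( 1 + x ) >= 18
stmt 3: y := x + 3  -- replace 0 occurrence(s) of y with (x + 3)
  => ( 1 + x ) >= 18
stmt 2: x := x - 9  -- replace 1 occurrence(s) of x with (x - 9)
  => ( 1 + ( x - 9 ) ) >= 18
stmt 1: z := 4 * z  -- replace 0 occurrence(s) of z with (4 * z)
  => ( 1 + ( x - 9 ) ) >= 18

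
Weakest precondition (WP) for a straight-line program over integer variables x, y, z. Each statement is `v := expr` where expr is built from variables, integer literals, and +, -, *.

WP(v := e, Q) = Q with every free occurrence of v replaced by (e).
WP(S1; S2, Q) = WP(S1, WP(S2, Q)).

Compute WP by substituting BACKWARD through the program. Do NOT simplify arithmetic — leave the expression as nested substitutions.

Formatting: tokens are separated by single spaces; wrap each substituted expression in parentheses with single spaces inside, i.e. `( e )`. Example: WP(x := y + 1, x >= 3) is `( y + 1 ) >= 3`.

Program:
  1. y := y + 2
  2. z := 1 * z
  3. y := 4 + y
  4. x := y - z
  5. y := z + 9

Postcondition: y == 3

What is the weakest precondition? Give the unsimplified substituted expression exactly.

Answer: ( ( 1 * z ) + 9 ) == 3

Derivation:
post: y == 3
stmt 5: y := z + 9  -- replace 1 occurrence(s) of y with (z + 9)
  => ( z + 9 ) == 3
stmt 4: x := y - z  -- replace 0 occurrence(s) of x with (y - z)
  => ( z + 9 ) == 3
stmt 3: y := 4 + y  -- replace 0 occurrence(s) of y with (4 + y)
  => ( z + 9 ) == 3
stmt 2: z := 1 * z  -- replace 1 occurrence(s) of z with (1 * z)
  => ( ( 1 * z ) + 9 ) == 3
stmt 1: y := y + 2  -- replace 0 occurrence(s) of y with (y + 2)
  => ( ( 1 * z ) + 9 ) == 3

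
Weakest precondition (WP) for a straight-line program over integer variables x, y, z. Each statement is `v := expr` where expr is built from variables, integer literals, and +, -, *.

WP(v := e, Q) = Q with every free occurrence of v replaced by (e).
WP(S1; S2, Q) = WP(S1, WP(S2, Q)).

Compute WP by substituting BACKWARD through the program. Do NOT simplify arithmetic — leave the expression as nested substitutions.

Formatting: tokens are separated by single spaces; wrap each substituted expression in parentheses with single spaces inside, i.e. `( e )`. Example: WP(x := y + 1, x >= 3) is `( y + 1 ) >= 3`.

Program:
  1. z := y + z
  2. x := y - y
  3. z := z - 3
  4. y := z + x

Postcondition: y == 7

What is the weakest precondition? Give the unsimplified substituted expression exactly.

post: y == 7
stmt 4: y := z + x  -- replace 1 occurrence(s) of y with (z + x)
  => ( z + x ) == 7
stmt 3: z := z - 3  -- replace 1 occurrence(s) of z with (z - 3)
  => ( ( z - 3 ) + x ) == 7
stmt 2: x := y - y  -- replace 1 occurrence(s) of x with (y - y)
  => ( ( z - 3 ) + ( y - y ) ) == 7
stmt 1: z := y + z  -- replace 1 occurrence(s) of z with (y + z)
  => ( ( ( y + z ) - 3 ) + ( y - y ) ) == 7

Answer: ( ( ( y + z ) - 3 ) + ( y - y ) ) == 7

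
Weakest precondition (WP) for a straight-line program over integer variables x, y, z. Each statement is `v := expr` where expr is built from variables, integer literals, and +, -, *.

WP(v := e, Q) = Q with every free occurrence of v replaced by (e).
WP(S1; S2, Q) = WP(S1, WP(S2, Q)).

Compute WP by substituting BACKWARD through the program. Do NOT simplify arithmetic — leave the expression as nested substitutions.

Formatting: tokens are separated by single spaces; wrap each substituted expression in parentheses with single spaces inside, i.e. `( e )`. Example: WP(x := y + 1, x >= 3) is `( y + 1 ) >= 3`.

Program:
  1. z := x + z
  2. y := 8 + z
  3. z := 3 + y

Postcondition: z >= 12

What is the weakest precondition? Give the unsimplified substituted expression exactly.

Answer: ( 3 + ( 8 + ( x + z ) ) ) >= 12

Derivation:
post: z >= 12
stmt 3: z := 3 + y  -- replace 1 occurrence(s) of z with (3 + y)
  => ( 3 + y ) >= 12
stmt 2: y := 8 + z  -- replace 1 occurrence(s) of y with (8 + z)
  => ( 3 + ( 8 + z ) ) >= 12
stmt 1: z := x + z  -- replace 1 occurrence(s) of z with (x + z)
  => ( 3 + ( 8 + ( x + z ) ) ) >= 12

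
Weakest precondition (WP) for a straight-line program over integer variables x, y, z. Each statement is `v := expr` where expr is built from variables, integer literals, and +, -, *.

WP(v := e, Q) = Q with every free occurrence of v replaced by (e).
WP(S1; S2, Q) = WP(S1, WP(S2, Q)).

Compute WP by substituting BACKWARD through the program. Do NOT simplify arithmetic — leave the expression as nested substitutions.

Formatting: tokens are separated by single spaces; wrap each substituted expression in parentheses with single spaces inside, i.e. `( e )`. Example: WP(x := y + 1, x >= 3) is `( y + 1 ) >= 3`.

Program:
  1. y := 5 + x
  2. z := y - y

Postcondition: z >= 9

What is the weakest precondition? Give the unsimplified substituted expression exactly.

post: z >= 9
stmt 2: z := y - y  -- replace 1 occurrence(s) of z with (y - y)
  => ( y - y ) >= 9
stmt 1: y := 5 + x  -- replace 2 occurrence(s) of y with (5 + x)
  => ( ( 5 + x ) - ( 5 + x ) ) >= 9

Answer: ( ( 5 + x ) - ( 5 + x ) ) >= 9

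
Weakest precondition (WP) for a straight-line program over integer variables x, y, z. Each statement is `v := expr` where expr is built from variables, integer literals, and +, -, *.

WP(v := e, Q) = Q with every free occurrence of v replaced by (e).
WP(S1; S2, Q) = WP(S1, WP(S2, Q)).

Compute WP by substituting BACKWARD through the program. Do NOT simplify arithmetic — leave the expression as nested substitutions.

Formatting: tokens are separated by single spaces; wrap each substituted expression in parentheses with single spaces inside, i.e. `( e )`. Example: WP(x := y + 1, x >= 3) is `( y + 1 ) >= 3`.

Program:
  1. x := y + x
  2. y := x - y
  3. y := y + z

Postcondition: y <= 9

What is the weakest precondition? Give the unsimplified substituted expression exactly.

post: y <= 9
stmt 3: y := y + z  -- replace 1 occurrence(s) of y with (y + z)
  => ( y + z ) <= 9
stmt 2: y := x - y  -- replace 1 occurrence(s) of y with (x - y)
  => ( ( x - y ) + z ) <= 9
stmt 1: x := y + x  -- replace 1 occurrence(s) of x with (y + x)
  => ( ( ( y + x ) - y ) + z ) <= 9

Answer: ( ( ( y + x ) - y ) + z ) <= 9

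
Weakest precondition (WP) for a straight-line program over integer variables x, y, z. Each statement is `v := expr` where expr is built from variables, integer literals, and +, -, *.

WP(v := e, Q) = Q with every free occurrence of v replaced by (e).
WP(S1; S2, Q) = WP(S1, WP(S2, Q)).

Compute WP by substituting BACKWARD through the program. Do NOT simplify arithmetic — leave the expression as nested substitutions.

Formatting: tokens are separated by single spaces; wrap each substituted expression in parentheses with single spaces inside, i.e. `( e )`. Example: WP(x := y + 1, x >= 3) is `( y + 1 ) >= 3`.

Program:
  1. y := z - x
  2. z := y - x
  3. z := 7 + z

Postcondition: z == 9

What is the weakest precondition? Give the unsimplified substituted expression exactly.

post: z == 9
stmt 3: z := 7 + z  -- replace 1 occurrence(s) of z with (7 + z)
  => ( 7 + z ) == 9
stmt 2: z := y - x  -- replace 1 occurrence(s) of z with (y - x)
  => ( 7 + ( y - x ) ) == 9
stmt 1: y := z - x  -- replace 1 occurrence(s) of y with (z - x)
  => ( 7 + ( ( z - x ) - x ) ) == 9

Answer: ( 7 + ( ( z - x ) - x ) ) == 9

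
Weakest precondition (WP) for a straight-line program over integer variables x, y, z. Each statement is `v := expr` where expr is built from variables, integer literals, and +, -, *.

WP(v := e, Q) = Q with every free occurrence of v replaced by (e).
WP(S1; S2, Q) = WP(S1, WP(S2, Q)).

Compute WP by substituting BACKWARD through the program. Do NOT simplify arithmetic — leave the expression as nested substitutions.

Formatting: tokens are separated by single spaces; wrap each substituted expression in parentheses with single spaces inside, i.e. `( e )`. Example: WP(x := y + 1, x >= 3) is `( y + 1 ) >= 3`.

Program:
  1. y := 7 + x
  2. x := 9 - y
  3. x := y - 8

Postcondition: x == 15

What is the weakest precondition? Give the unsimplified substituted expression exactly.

post: x == 15
stmt 3: x := y - 8  -- replace 1 occurrence(s) of x with (y - 8)
  => ( y - 8 ) == 15
stmt 2: x := 9 - y  -- replace 0 occurrence(s) of x with (9 - y)
  => ( y - 8 ) == 15
stmt 1: y := 7 + x  -- replace 1 occurrence(s) of y with (7 + x)
  => ( ( 7 + x ) - 8 ) == 15

Answer: ( ( 7 + x ) - 8 ) == 15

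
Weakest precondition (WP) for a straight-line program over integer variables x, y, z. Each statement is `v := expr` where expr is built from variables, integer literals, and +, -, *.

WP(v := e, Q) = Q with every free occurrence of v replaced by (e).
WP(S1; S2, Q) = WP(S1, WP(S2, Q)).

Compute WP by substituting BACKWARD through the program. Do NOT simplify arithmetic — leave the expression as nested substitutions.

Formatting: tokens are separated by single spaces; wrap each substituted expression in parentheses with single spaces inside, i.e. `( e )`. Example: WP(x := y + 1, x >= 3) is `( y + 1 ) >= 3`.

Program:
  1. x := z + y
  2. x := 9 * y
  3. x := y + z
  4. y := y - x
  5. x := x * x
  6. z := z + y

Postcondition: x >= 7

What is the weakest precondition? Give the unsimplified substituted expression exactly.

Answer: ( ( y + z ) * ( y + z ) ) >= 7

Derivation:
post: x >= 7
stmt 6: z := z + y  -- replace 0 occurrence(s) of z with (z + y)
  => x >= 7
stmt 5: x := x * x  -- replace 1 occurrence(s) of x with (x * x)
  => ( x * x ) >= 7
stmt 4: y := y - x  -- replace 0 occurrence(s) of y with (y - x)
  => ( x * x ) >= 7
stmt 3: x := y + z  -- replace 2 occurrence(s) of x with (y + z)
  => ( ( y + z ) * ( y + z ) ) >= 7
stmt 2: x := 9 * y  -- replace 0 occurrence(s) of x with (9 * y)
  => ( ( y + z ) * ( y + z ) ) >= 7
stmt 1: x := z + y  -- replace 0 occurrence(s) of x with (z + y)
  => ( ( y + z ) * ( y + z ) ) >= 7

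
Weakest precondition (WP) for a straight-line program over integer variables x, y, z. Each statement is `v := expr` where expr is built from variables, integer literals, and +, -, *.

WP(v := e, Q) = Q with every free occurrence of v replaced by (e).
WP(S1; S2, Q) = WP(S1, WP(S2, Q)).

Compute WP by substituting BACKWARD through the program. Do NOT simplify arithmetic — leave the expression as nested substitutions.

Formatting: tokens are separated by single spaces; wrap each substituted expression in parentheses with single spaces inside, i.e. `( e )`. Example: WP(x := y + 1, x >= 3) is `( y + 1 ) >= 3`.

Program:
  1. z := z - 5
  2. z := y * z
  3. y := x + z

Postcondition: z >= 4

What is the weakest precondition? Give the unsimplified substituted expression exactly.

post: z >= 4
stmt 3: y := x + z  -- replace 0 occurrence(s) of y with (x + z)
  => z >= 4
stmt 2: z := y * z  -- replace 1 occurrence(s) of z with (y * z)
  => ( y * z ) >= 4
stmt 1: z := z - 5  -- replace 1 occurrence(s) of z with (z - 5)
  => ( y * ( z - 5 ) ) >= 4

Answer: ( y * ( z - 5 ) ) >= 4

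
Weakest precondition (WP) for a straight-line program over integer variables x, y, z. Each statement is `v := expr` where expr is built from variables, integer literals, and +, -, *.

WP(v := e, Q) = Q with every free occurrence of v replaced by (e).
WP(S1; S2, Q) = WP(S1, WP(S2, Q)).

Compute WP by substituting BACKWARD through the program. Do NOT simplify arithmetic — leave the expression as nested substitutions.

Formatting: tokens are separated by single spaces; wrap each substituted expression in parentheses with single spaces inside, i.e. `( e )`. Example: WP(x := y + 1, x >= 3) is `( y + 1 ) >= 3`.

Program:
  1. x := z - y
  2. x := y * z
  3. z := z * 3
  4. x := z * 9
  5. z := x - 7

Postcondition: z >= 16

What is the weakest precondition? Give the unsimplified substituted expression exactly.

Answer: ( ( ( z * 3 ) * 9 ) - 7 ) >= 16

Derivation:
post: z >= 16
stmt 5: z := x - 7  -- replace 1 occurrence(s) of z with (x - 7)
  => ( x - 7 ) >= 16
stmt 4: x := z * 9  -- replace 1 occurrence(s) of x with (z * 9)
  => ( ( z * 9 ) - 7 ) >= 16
stmt 3: z := z * 3  -- replace 1 occurrence(s) of z with (z * 3)
  => ( ( ( z * 3 ) * 9 ) - 7 ) >= 16
stmt 2: x := y * z  -- replace 0 occurrence(s) of x with (y * z)
  => ( ( ( z * 3 ) * 9 ) - 7 ) >= 16
stmt 1: x := z - y  -- replace 0 occurrence(s) of x with (z - y)
  => ( ( ( z * 3 ) * 9 ) - 7 ) >= 16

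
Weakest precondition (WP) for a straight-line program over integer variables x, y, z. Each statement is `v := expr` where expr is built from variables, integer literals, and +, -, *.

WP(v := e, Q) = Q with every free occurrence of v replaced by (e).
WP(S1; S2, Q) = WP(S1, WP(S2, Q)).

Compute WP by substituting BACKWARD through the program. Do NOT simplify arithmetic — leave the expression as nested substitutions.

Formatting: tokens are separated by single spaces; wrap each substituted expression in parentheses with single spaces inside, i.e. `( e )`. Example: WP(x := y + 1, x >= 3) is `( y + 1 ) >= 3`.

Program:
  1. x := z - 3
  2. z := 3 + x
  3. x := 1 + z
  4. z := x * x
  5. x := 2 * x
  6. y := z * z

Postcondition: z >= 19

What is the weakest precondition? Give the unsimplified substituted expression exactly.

post: z >= 19
stmt 6: y := z * z  -- replace 0 occurrence(s) of y with (z * z)
  => z >= 19
stmt 5: x := 2 * x  -- replace 0 occurrence(s) of x with (2 * x)
  => z >= 19
stmt 4: z := x * x  -- replace 1 occurrence(s) of z with (x * x)
  => ( x * x ) >= 19
stmt 3: x := 1 + z  -- replace 2 occurrence(s) of x with (1 + z)
  => ( ( 1 + z ) * ( 1 + z ) ) >= 19
stmt 2: z := 3 + x  -- replace 2 occurrence(s) of z with (3 + x)
  => ( ( 1 + ( 3 + x ) ) * ( 1 + ( 3 + x ) ) ) >= 19
stmt 1: x := z - 3  -- replace 2 occurrence(s) of x with (z - 3)
  => ( ( 1 + ( 3 + ( z - 3 ) ) ) * ( 1 + ( 3 + ( z - 3 ) ) ) ) >= 19

Answer: ( ( 1 + ( 3 + ( z - 3 ) ) ) * ( 1 + ( 3 + ( z - 3 ) ) ) ) >= 19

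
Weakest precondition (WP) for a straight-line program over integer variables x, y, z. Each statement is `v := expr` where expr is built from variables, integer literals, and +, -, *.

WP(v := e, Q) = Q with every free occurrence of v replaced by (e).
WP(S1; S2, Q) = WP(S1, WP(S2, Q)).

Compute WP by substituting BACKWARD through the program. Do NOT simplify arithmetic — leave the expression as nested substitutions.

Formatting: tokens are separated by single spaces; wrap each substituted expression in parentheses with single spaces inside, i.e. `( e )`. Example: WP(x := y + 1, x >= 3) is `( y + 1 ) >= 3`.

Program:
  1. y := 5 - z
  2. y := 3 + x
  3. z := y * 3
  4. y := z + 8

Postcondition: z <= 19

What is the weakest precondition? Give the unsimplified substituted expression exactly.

post: z <= 19
stmt 4: y := z + 8  -- replace 0 occurrence(s) of y with (z + 8)
  => z <= 19
stmt 3: z := y * 3  -- replace 1 occurrence(s) of z with (y * 3)
  => ( y * 3 ) <= 19
stmt 2: y := 3 + x  -- replace 1 occurrence(s) of y with (3 + x)
  => ( ( 3 + x ) * 3 ) <= 19
stmt 1: y := 5 - z  -- replace 0 occurrence(s) of y with (5 - z)
  => ( ( 3 + x ) * 3 ) <= 19

Answer: ( ( 3 + x ) * 3 ) <= 19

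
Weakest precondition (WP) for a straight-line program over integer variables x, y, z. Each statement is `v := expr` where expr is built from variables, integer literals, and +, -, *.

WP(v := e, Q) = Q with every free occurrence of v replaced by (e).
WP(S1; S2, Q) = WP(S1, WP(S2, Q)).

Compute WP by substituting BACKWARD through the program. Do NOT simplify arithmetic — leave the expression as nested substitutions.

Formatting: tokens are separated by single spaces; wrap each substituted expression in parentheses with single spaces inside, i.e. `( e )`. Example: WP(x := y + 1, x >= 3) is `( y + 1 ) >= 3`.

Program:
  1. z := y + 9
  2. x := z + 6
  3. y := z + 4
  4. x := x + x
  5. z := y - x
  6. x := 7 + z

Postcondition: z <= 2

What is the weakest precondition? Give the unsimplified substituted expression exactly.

Answer: ( ( ( y + 9 ) + 4 ) - ( ( ( y + 9 ) + 6 ) + ( ( y + 9 ) + 6 ) ) ) <= 2

Derivation:
post: z <= 2
stmt 6: x := 7 + z  -- replace 0 occurrence(s) of x with (7 + z)
  => z <= 2
stmt 5: z := y - x  -- replace 1 occurrence(s) of z with (y - x)
  => ( y - x ) <= 2
stmt 4: x := x + x  -- replace 1 occurrence(s) of x with (x + x)
  => ( y - ( x + x ) ) <= 2
stmt 3: y := z + 4  -- replace 1 occurrence(s) of y with (z + 4)
  => ( ( z + 4 ) - ( x + x ) ) <= 2
stmt 2: x := z + 6  -- replace 2 occurrence(s) of x with (z + 6)
  => ( ( z + 4 ) - ( ( z + 6 ) + ( z + 6 ) ) ) <= 2
stmt 1: z := y + 9  -- replace 3 occurrence(s) of z with (y + 9)
  => ( ( ( y + 9 ) + 4 ) - ( ( ( y + 9 ) + 6 ) + ( ( y + 9 ) + 6 ) ) ) <= 2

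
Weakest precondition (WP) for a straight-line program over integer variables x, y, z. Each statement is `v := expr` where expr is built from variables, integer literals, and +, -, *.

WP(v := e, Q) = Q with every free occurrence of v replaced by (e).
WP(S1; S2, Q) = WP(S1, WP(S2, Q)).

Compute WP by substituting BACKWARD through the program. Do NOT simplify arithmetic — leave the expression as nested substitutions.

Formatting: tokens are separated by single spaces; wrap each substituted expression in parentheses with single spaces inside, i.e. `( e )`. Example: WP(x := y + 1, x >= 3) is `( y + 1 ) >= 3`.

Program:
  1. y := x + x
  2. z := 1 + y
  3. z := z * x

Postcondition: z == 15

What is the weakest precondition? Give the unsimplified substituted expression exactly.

post: z == 15
stmt 3: z := z * x  -- replace 1 occurrence(s) of z with (z * x)
  => ( z * x ) == 15
stmt 2: z := 1 + y  -- replace 1 occurrence(s) of z with (1 + y)
  => ( ( 1 + y ) * x ) == 15
stmt 1: y := x + x  -- replace 1 occurrence(s) of y with (x + x)
  => ( ( 1 + ( x + x ) ) * x ) == 15

Answer: ( ( 1 + ( x + x ) ) * x ) == 15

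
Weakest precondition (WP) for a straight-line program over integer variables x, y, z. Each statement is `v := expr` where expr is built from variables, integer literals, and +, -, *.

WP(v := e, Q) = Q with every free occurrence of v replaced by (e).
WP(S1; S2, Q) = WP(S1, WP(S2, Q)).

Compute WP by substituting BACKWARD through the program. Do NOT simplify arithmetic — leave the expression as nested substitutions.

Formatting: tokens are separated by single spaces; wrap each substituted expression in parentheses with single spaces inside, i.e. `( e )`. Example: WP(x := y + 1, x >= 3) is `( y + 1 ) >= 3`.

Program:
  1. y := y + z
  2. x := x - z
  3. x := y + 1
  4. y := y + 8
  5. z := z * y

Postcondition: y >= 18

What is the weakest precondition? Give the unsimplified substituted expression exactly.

post: y >= 18
stmt 5: z := z * y  -- replace 0 occurrence(s) of z with (z * y)
  => y >= 18
stmt 4: y := y + 8  -- replace 1 occurrence(s) of y with (y + 8)
  => ( y + 8 ) >= 18
stmt 3: x := y + 1  -- replace 0 occurrence(s) of x with (y + 1)
  => ( y + 8 ) >= 18
stmt 2: x := x - z  -- replace 0 occurrence(s) of x with (x - z)
  => ( y + 8 ) >= 18
stmt 1: y := y + z  -- replace 1 occurrence(s) of y with (y + z)
  => ( ( y + z ) + 8 ) >= 18

Answer: ( ( y + z ) + 8 ) >= 18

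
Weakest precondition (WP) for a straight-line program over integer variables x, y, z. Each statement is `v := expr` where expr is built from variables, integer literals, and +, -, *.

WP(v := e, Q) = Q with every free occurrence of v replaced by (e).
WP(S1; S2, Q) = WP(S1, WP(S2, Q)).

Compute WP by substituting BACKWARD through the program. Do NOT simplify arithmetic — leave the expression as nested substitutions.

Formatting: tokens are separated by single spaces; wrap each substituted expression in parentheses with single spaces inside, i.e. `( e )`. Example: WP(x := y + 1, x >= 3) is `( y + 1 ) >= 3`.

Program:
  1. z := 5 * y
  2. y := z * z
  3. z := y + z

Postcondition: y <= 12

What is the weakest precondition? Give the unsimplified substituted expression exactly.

Answer: ( ( 5 * y ) * ( 5 * y ) ) <= 12

Derivation:
post: y <= 12
stmt 3: z := y + z  -- replace 0 occurrence(s) of z with (y + z)
  => y <= 12
stmt 2: y := z * z  -- replace 1 occurrence(s) of y with (z * z)
  => ( z * z ) <= 12
stmt 1: z := 5 * y  -- replace 2 occurrence(s) of z with (5 * y)
  => ( ( 5 * y ) * ( 5 * y ) ) <= 12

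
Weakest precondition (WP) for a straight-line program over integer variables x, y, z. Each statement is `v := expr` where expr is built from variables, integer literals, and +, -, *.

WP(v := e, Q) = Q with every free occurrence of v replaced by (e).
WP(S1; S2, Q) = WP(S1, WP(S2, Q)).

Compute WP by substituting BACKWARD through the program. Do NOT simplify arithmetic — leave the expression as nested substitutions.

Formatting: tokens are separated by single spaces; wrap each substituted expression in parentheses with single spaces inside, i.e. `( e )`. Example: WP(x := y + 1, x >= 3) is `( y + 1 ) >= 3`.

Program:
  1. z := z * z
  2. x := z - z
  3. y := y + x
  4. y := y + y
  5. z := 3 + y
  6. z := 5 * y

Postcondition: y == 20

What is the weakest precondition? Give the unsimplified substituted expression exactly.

Answer: ( ( y + ( ( z * z ) - ( z * z ) ) ) + ( y + ( ( z * z ) - ( z * z ) ) ) ) == 20

Derivation:
post: y == 20
stmt 6: z := 5 * y  -- replace 0 occurrence(s) of z with (5 * y)
  => y == 20
stmt 5: z := 3 + y  -- replace 0 occurrence(s) of z with (3 + y)
  => y == 20
stmt 4: y := y + y  -- replace 1 occurrence(s) of y with (y + y)
  => ( y + y ) == 20
stmt 3: y := y + x  -- replace 2 occurrence(s) of y with (y + x)
  => ( ( y + x ) + ( y + x ) ) == 20
stmt 2: x := z - z  -- replace 2 occurrence(s) of x with (z - z)
  => ( ( y + ( z - z ) ) + ( y + ( z - z ) ) ) == 20
stmt 1: z := z * z  -- replace 4 occurrence(s) of z with (z * z)
  => ( ( y + ( ( z * z ) - ( z * z ) ) ) + ( y + ( ( z * z ) - ( z * z ) ) ) ) == 20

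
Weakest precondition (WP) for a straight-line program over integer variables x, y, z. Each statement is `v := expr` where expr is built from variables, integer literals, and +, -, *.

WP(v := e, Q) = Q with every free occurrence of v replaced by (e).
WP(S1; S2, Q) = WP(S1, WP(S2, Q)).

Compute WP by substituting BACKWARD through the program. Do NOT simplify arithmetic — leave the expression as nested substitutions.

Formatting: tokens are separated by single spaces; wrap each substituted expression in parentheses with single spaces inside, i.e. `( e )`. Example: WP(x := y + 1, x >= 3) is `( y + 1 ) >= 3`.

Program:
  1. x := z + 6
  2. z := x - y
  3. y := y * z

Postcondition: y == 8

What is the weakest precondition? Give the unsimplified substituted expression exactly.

post: y == 8
stmt 3: y := y * z  -- replace 1 occurrence(s) of y with (y * z)
  => ( y * z ) == 8
stmt 2: z := x - y  -- replace 1 occurrence(s) of z with (x - y)
  => ( y * ( x - y ) ) == 8
stmt 1: x := z + 6  -- replace 1 occurrence(s) of x with (z + 6)
  => ( y * ( ( z + 6 ) - y ) ) == 8

Answer: ( y * ( ( z + 6 ) - y ) ) == 8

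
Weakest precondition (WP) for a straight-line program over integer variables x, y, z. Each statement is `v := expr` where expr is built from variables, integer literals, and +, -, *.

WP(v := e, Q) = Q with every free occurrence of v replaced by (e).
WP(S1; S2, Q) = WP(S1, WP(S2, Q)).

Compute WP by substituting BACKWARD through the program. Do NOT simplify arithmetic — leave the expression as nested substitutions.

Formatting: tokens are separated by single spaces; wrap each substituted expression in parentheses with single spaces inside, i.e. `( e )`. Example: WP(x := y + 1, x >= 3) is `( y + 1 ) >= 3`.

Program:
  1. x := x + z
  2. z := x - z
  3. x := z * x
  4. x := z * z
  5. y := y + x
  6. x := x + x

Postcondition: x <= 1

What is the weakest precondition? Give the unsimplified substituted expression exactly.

Answer: ( ( ( ( x + z ) - z ) * ( ( x + z ) - z ) ) + ( ( ( x + z ) - z ) * ( ( x + z ) - z ) ) ) <= 1

Derivation:
post: x <= 1
stmt 6: x := x + x  -- replace 1 occurrence(s) of x with (x + x)
  => ( x + x ) <= 1
stmt 5: y := y + x  -- replace 0 occurrence(s) of y with (y + x)
  => ( x + x ) <= 1
stmt 4: x := z * z  -- replace 2 occurrence(s) of x with (z * z)
  => ( ( z * z ) + ( z * z ) ) <= 1
stmt 3: x := z * x  -- replace 0 occurrence(s) of x with (z * x)
  => ( ( z * z ) + ( z * z ) ) <= 1
stmt 2: z := x - z  -- replace 4 occurrence(s) of z with (x - z)
  => ( ( ( x - z ) * ( x - z ) ) + ( ( x - z ) * ( x - z ) ) ) <= 1
stmt 1: x := x + z  -- replace 4 occurrence(s) of x with (x + z)
  => ( ( ( ( x + z ) - z ) * ( ( x + z ) - z ) ) + ( ( ( x + z ) - z ) * ( ( x + z ) - z ) ) ) <= 1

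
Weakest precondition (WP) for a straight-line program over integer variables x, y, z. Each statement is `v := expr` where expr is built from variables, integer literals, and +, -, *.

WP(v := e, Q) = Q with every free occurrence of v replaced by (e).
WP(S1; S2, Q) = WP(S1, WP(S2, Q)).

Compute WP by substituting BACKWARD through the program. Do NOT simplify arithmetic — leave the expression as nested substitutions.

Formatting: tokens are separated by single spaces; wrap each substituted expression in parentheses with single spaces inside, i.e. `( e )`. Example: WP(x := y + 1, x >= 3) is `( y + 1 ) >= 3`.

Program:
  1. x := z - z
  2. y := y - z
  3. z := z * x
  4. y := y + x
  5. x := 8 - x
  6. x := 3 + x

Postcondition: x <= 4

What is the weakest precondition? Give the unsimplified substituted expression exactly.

post: x <= 4
stmt 6: x := 3 + x  -- replace 1 occurrence(s) of x with (3 + x)
  => ( 3 + x ) <= 4
stmt 5: x := 8 - x  -- replace 1 occurrence(s) of x with (8 - x)
  => ( 3 + ( 8 - x ) ) <= 4
stmt 4: y := y + x  -- replace 0 occurrence(s) of y with (y + x)
  => ( 3 + ( 8 - x ) ) <= 4
stmt 3: z := z * x  -- replace 0 occurrence(s) of z with (z * x)
  => ( 3 + ( 8 - x ) ) <= 4
stmt 2: y := y - z  -- replace 0 occurrence(s) of y with (y - z)
  => ( 3 + ( 8 - x ) ) <= 4
stmt 1: x := z - z  -- replace 1 occurrence(s) of x with (z - z)
  => ( 3 + ( 8 - ( z - z ) ) ) <= 4

Answer: ( 3 + ( 8 - ( z - z ) ) ) <= 4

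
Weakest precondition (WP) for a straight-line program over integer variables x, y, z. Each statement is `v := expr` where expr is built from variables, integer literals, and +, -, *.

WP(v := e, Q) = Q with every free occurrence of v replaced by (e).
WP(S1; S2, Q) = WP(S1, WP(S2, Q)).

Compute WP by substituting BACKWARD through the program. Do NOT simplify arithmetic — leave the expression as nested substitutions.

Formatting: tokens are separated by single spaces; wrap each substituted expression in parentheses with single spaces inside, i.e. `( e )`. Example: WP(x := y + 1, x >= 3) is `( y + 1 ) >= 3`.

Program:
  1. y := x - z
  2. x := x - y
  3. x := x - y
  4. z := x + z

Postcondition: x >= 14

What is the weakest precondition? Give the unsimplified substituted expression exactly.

post: x >= 14
stmt 4: z := x + z  -- replace 0 occurrence(s) of z with (x + z)
  => x >= 14
stmt 3: x := x - y  -- replace 1 occurrence(s) of x with (x - y)
  => ( x - y ) >= 14
stmt 2: x := x - y  -- replace 1 occurrence(s) of x with (x - y)
  => ( ( x - y ) - y ) >= 14
stmt 1: y := x - z  -- replace 2 occurrence(s) of y with (x - z)
  => ( ( x - ( x - z ) ) - ( x - z ) ) >= 14

Answer: ( ( x - ( x - z ) ) - ( x - z ) ) >= 14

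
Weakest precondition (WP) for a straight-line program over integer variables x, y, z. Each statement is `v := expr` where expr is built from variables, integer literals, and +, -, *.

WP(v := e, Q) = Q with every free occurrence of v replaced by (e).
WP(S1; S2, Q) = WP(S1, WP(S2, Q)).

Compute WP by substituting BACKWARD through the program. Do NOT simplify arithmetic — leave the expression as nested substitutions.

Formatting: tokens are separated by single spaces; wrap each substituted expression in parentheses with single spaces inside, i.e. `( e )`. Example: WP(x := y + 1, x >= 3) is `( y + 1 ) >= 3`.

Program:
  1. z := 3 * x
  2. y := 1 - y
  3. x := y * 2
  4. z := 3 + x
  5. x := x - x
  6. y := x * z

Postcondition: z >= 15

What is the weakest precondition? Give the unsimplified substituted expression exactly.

post: z >= 15
stmt 6: y := x * z  -- replace 0 occurrence(s) of y with (x * z)
  => z >= 15
stmt 5: x := x - x  -- replace 0 occurrence(s) of x with (x - x)
  => z >= 15
stmt 4: z := 3 + x  -- replace 1 occurrence(s) of z with (3 + x)
  => ( 3 + x ) >= 15
stmt 3: x := y * 2  -- replace 1 occurrence(s) of x with (y * 2)
  => ( 3 + ( y * 2 ) ) >= 15
stmt 2: y := 1 - y  -- replace 1 occurrence(s) of y with (1 - y)
  => ( 3 + ( ( 1 - y ) * 2 ) ) >= 15
stmt 1: z := 3 * x  -- replace 0 occurrence(s) of z with (3 * x)
  => ( 3 + ( ( 1 - y ) * 2 ) ) >= 15

Answer: ( 3 + ( ( 1 - y ) * 2 ) ) >= 15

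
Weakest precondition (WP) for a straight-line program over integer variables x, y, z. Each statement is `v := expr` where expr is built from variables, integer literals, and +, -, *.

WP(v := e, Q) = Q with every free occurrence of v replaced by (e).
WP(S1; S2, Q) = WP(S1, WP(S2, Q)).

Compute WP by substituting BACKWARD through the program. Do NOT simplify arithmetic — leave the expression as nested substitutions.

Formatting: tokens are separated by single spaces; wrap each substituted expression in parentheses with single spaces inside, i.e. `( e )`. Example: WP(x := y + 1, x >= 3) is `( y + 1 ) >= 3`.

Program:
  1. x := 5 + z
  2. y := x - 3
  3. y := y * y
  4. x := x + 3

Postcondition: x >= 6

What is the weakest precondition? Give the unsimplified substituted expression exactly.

Answer: ( ( 5 + z ) + 3 ) >= 6

Derivation:
post: x >= 6
stmt 4: x := x + 3  -- replace 1 occurrence(s) of x with (x + 3)
  => ( x + 3 ) >= 6
stmt 3: y := y * y  -- replace 0 occurrence(s) of y with (y * y)
  => ( x + 3 ) >= 6
stmt 2: y := x - 3  -- replace 0 occurrence(s) of y with (x - 3)
  => ( x + 3 ) >= 6
stmt 1: x := 5 + z  -- replace 1 occurrence(s) of x with (5 + z)
  => ( ( 5 + z ) + 3 ) >= 6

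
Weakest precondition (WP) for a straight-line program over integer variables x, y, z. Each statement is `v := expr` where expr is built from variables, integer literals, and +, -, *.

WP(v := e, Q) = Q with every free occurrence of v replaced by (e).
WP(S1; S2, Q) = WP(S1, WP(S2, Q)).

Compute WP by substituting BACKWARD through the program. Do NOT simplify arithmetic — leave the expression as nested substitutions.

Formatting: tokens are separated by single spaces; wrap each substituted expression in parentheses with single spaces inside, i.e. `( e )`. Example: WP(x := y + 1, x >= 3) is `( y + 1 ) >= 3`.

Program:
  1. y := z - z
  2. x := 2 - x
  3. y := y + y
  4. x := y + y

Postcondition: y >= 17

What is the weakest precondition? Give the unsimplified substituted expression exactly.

Answer: ( ( z - z ) + ( z - z ) ) >= 17

Derivation:
post: y >= 17
stmt 4: x := y + y  -- replace 0 occurrence(s) of x with (y + y)
  => y >= 17
stmt 3: y := y + y  -- replace 1 occurrence(s) of y with (y + y)
  => ( y + y ) >= 17
stmt 2: x := 2 - x  -- replace 0 occurrence(s) of x with (2 - x)
  => ( y + y ) >= 17
stmt 1: y := z - z  -- replace 2 occurrence(s) of y with (z - z)
  => ( ( z - z ) + ( z - z ) ) >= 17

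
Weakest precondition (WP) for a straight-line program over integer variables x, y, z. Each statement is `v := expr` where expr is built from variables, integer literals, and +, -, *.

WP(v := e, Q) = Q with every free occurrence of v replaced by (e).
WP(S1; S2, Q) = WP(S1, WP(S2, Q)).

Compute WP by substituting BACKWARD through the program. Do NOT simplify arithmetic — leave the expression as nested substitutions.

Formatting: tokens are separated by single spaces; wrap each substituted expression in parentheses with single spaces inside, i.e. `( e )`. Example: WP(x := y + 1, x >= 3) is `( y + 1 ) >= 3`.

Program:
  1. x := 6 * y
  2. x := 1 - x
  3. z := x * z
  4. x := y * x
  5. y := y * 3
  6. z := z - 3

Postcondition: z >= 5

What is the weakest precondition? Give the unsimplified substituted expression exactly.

post: z >= 5
stmt 6: z := z - 3  -- replace 1 occurrence(s) of z with (z - 3)
  => ( z - 3 ) >= 5
stmt 5: y := y * 3  -- replace 0 occurrence(s) of y with (y * 3)
  => ( z - 3 ) >= 5
stmt 4: x := y * x  -- replace 0 occurrence(s) of x with (y * x)
  => ( z - 3 ) >= 5
stmt 3: z := x * z  -- replace 1 occurrence(s) of z with (x * z)
  => ( ( x * z ) - 3 ) >= 5
stmt 2: x := 1 - x  -- replace 1 occurrence(s) of x with (1 - x)
  => ( ( ( 1 - x ) * z ) - 3 ) >= 5
stmt 1: x := 6 * y  -- replace 1 occurrence(s) of x with (6 * y)
  => ( ( ( 1 - ( 6 * y ) ) * z ) - 3 ) >= 5

Answer: ( ( ( 1 - ( 6 * y ) ) * z ) - 3 ) >= 5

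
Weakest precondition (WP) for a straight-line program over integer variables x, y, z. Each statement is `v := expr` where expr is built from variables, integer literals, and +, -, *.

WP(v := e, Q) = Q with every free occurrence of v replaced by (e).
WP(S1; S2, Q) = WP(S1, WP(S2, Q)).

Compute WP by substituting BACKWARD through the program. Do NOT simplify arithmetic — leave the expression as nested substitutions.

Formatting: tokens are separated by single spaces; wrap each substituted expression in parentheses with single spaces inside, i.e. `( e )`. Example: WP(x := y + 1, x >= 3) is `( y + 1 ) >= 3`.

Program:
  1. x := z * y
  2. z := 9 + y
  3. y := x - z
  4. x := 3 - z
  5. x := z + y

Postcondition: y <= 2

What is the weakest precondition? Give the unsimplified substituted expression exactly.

post: y <= 2
stmt 5: x := z + y  -- replace 0 occurrence(s) of x with (z + y)
  => y <= 2
stmt 4: x := 3 - z  -- replace 0 occurrence(s) of x with (3 - z)
  => y <= 2
stmt 3: y := x - z  -- replace 1 occurrence(s) of y with (x - z)
  => ( x - z ) <= 2
stmt 2: z := 9 + y  -- replace 1 occurrence(s) of z with (9 + y)
  => ( x - ( 9 + y ) ) <= 2
stmt 1: x := z * y  -- replace 1 occurrence(s) of x with (z * y)
  => ( ( z * y ) - ( 9 + y ) ) <= 2

Answer: ( ( z * y ) - ( 9 + y ) ) <= 2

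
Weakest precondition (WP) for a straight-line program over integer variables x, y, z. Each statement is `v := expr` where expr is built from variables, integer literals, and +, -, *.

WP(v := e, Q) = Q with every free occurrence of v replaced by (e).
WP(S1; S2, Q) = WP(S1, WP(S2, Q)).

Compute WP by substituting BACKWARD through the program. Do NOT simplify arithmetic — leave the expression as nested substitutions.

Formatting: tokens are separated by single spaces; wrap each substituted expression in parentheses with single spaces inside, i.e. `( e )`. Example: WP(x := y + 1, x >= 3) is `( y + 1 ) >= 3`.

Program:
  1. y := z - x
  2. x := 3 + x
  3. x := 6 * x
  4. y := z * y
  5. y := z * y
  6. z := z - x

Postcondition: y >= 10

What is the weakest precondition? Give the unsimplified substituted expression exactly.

Answer: ( z * ( z * ( z - x ) ) ) >= 10

Derivation:
post: y >= 10
stmt 6: z := z - x  -- replace 0 occurrence(s) of z with (z - x)
  => y >= 10
stmt 5: y := z * y  -- replace 1 occurrence(s) of y with (z * y)
  => ( z * y ) >= 10
stmt 4: y := z * y  -- replace 1 occurrence(s) of y with (z * y)
  => ( z * ( z * y ) ) >= 10
stmt 3: x := 6 * x  -- replace 0 occurrence(s) of x with (6 * x)
  => ( z * ( z * y ) ) >= 10
stmt 2: x := 3 + x  -- replace 0 occurrence(s) of x with (3 + x)
  => ( z * ( z * y ) ) >= 10
stmt 1: y := z - x  -- replace 1 occurrence(s) of y with (z - x)
  => ( z * ( z * ( z - x ) ) ) >= 10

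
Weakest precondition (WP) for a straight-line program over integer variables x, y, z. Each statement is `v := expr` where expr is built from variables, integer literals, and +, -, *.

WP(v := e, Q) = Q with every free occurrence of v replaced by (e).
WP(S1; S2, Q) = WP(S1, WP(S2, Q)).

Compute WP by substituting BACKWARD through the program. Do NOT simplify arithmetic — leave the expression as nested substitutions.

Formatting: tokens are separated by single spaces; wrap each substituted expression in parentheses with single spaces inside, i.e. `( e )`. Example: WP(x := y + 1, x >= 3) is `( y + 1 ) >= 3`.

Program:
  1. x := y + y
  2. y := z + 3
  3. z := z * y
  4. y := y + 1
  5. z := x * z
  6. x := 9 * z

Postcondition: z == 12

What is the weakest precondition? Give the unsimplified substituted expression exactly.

post: z == 12
stmt 6: x := 9 * z  -- replace 0 occurrence(s) of x with (9 * z)
  => z == 12
stmt 5: z := x * z  -- replace 1 occurrence(s) of z with (x * z)
  => ( x * z ) == 12
stmt 4: y := y + 1  -- replace 0 occurrence(s) of y with (y + 1)
  => ( x * z ) == 12
stmt 3: z := z * y  -- replace 1 occurrence(s) of z with (z * y)
  => ( x * ( z * y ) ) == 12
stmt 2: y := z + 3  -- replace 1 occurrence(s) of y with (z + 3)
  => ( x * ( z * ( z + 3 ) ) ) == 12
stmt 1: x := y + y  -- replace 1 occurrence(s) of x with (y + y)
  => ( ( y + y ) * ( z * ( z + 3 ) ) ) == 12

Answer: ( ( y + y ) * ( z * ( z + 3 ) ) ) == 12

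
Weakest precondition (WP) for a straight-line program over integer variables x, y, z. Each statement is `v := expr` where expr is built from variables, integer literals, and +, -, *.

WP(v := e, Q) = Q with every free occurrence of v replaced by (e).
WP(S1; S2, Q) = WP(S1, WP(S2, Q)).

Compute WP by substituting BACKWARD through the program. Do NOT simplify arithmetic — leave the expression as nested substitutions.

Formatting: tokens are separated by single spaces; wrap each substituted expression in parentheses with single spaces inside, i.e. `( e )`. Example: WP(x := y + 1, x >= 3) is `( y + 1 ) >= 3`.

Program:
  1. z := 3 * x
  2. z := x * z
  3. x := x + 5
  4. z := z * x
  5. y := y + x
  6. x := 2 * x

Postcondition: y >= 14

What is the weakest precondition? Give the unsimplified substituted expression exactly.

Answer: ( y + ( x + 5 ) ) >= 14

Derivation:
post: y >= 14
stmt 6: x := 2 * x  -- replace 0 occurrence(s) of x with (2 * x)
  => y >= 14
stmt 5: y := y + x  -- replace 1 occurrence(s) of y with (y + x)
  => ( y + x ) >= 14
stmt 4: z := z * x  -- replace 0 occurrence(s) of z with (z * x)
  => ( y + x ) >= 14
stmt 3: x := x + 5  -- replace 1 occurrence(s) of x with (x + 5)
  => ( y + ( x + 5 ) ) >= 14
stmt 2: z := x * z  -- replace 0 occurrence(s) of z with (x * z)
  => ( y + ( x + 5 ) ) >= 14
stmt 1: z := 3 * x  -- replace 0 occurrence(s) of z with (3 * x)
  => ( y + ( x + 5 ) ) >= 14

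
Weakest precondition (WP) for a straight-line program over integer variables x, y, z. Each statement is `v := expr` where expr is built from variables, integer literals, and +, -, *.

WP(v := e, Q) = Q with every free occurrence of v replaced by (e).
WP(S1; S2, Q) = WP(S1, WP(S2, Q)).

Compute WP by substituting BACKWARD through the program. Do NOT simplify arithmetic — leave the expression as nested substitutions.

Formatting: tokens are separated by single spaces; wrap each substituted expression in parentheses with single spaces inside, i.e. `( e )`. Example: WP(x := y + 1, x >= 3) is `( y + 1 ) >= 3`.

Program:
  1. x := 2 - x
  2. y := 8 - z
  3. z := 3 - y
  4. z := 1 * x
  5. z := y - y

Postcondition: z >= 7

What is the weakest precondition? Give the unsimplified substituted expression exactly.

Answer: ( ( 8 - z ) - ( 8 - z ) ) >= 7

Derivation:
post: z >= 7
stmt 5: z := y - y  -- replace 1 occurrence(s) of z with (y - y)
  => ( y - y ) >= 7
stmt 4: z := 1 * x  -- replace 0 occurrence(s) of z with (1 * x)
  => ( y - y ) >= 7
stmt 3: z := 3 - y  -- replace 0 occurrence(s) of z with (3 - y)
  => ( y - y ) >= 7
stmt 2: y := 8 - z  -- replace 2 occurrence(s) of y with (8 - z)
  => ( ( 8 - z ) - ( 8 - z ) ) >= 7
stmt 1: x := 2 - x  -- replace 0 occurrence(s) of x with (2 - x)
  => ( ( 8 - z ) - ( 8 - z ) ) >= 7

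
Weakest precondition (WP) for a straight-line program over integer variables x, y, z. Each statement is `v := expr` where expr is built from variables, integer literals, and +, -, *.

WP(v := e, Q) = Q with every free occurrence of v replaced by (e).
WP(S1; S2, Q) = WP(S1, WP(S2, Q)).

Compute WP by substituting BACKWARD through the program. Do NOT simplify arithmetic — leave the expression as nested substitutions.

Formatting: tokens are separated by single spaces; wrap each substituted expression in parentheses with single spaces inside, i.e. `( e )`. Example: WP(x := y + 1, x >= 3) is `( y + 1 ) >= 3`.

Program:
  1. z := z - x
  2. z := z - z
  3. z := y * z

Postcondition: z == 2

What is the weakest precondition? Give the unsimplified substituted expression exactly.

Answer: ( y * ( ( z - x ) - ( z - x ) ) ) == 2

Derivation:
post: z == 2
stmt 3: z := y * z  -- replace 1 occurrence(s) of z with (y * z)
  => ( y * z ) == 2
stmt 2: z := z - z  -- replace 1 occurrence(s) of z with (z - z)
  => ( y * ( z - z ) ) == 2
stmt 1: z := z - x  -- replace 2 occurrence(s) of z with (z - x)
  => ( y * ( ( z - x ) - ( z - x ) ) ) == 2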